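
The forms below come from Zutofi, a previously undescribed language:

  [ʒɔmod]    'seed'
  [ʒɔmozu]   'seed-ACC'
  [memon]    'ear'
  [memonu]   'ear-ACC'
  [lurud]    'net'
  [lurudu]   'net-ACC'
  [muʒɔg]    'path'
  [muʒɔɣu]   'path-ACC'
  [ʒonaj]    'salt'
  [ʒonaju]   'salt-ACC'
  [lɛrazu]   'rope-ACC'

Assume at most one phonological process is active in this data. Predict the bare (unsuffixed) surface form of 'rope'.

The root 'seed' surfaces as [ʒɔmod] and [ʒɔmozu], with a stem-final [d] ~ [z] alternation.
The stem 'net' ([lurud], [lurudu]) shows [d] unchanged in both environments, so [d] cannot be basic with [z] derived before the ACC suffix.
So /z/ is underlying, and a rule of word-final hardening — voiced fricatives become stops word-finally — gives [d].
From [lɛrazu] the stem 'rope' is /lɛraz/; word-finally this yields [lɛrad].

[lɛrad]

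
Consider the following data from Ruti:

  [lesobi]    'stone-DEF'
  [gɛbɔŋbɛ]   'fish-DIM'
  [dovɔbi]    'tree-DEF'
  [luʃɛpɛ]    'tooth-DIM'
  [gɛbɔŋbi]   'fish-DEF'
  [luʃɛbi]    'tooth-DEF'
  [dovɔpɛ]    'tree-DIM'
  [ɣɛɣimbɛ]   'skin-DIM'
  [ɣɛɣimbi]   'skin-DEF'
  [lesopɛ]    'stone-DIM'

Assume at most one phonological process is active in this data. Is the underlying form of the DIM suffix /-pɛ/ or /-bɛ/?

The DIM suffix surfaces as [-bɛ] and [-pɛ], depending on the final segment of the stem.
The DEF suffix, which begins with [b], is invariant after every stem; so [b] is not altered by any rule here.
The DIM suffix is therefore /-pɛ/ underlyingly, with post-nasal voicing: voiceless stops become voiced after a nasal.

/-pɛ/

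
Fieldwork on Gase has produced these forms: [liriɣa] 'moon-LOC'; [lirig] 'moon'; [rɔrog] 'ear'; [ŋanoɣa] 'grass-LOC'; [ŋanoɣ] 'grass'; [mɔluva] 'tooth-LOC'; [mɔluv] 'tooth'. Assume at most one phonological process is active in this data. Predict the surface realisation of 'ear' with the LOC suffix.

The stem for 'moon' ends in [ɣ] in [liriɣa] but [g] in [lirig].
If /ɣ/ were underlying and a rule turned it into [g] in isolation, 'grass' would also alternate; but it has [ɣ] in both [ŋanoɣa] and [ŋanoɣ].
So /g/ is underlying, and a rule of intervocalic spirantization — voiced stops become fricatives between vowels — gives [ɣ].
The one attested form of 'ear', [rɔrog], shows underlying /rɔrog/. Applying the same rule between vowels gives [rɔroɣa].

[rɔroɣa]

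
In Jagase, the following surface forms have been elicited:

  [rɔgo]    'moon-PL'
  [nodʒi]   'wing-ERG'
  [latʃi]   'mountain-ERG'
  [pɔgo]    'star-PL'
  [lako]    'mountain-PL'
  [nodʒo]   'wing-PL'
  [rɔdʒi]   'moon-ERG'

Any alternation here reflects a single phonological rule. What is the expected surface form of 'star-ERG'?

The root 'moon' surfaces as [rɔdʒi] and [rɔgo], with a stem-final [dʒ] ~ [g] alternation.
The stem 'wing' ([nodʒi], [nodʒo]) shows [dʒ] unchanged in both environments, so [dʒ] cannot be basic with [g] derived before the PL suffix.
Therefore /g/ is basic and [dʒ] is derived by palatalization before a front vowel (/k/ and /g/ become palato-alveolar [tʃ] and [dʒ] before a front vowel).
From [pɔgo] the stem 'star' is /pɔg/; before a front vowel this yields [pɔdʒi].

[pɔdʒi]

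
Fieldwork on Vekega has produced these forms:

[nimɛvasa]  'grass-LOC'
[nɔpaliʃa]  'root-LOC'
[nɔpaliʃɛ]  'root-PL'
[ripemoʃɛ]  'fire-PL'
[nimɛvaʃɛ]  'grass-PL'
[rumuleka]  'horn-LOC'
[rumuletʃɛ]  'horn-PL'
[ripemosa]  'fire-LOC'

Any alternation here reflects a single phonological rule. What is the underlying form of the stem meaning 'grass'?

The root 'grass' surfaces as [nimɛvasa] and [nimɛvaʃɛ], with a stem-final [s] ~ [ʃ] alternation.
But 'root' keeps [ʃ] in both environments ([nɔpaliʃa], [nɔpaliʃɛ]), so there is no rule changing /ʃ/ to [s] before the LOC suffix.
The alternation reflects palatalization before a front vowel: /k/ and /s/ become palato-alveolar [tʃ] and [ʃ] before a front vowel. /s/ is underlying.

/nimɛvas/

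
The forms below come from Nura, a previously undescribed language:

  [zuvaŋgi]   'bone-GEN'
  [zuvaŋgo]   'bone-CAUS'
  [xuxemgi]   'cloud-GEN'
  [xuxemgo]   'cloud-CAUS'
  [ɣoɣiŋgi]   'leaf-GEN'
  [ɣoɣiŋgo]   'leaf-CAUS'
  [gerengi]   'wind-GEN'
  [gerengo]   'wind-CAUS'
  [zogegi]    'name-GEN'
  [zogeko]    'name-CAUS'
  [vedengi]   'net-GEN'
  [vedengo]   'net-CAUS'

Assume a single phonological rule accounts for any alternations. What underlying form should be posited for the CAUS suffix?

/-ko/

The CAUS suffix surfaces as [-go] and [-ko], depending on the final segment of the stem.
By contrast the GEN suffix keeps its initial [g] throughout — that segment must be underlying.
So the underlying form is /-ko/, and voiceless stops become voiced after a nasal.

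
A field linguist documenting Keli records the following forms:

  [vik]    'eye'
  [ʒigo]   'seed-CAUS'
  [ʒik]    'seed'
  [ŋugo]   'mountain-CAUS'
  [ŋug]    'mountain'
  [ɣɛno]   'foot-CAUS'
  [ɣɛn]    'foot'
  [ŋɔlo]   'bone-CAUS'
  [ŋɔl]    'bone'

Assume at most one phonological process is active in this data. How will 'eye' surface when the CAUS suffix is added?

The root 'seed' surfaces as [ʒigo] and [ʒik], with a stem-final [g] ~ [k] alternation.
The stem 'mountain' ([ŋugo], [ŋug]) shows [g] unchanged in both environments, so [g] cannot be basic with [k] derived in isolation.
The underlying segment must be /k/; voiceless stops become voiced between vowels, yielding [g] there.
From [vik] the stem 'eye' is /vik/; between vowels this yields [vigo].

[vigo]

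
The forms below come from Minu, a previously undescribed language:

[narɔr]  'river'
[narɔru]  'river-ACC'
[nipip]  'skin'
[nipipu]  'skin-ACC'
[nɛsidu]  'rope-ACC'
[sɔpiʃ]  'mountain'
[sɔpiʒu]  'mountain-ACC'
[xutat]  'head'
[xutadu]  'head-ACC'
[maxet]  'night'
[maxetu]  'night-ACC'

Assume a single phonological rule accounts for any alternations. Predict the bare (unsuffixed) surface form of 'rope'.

In [xutat] and [xutadu] the final segment of 'head' alternates: [t] ~ [d].
But 'night' keeps [t] in both environments ([maxet], [maxetu]), so there is no rule changing /t/ to [d] before the ACC suffix.
The underlying segment must be /d/; voiced obstruents become voiceless word-finally, yielding [t] there.
The one attested form of 'rope', [nɛsidu], shows underlying /nɛsid/. Applying the same rule word-finally gives [nɛsit].

[nɛsit]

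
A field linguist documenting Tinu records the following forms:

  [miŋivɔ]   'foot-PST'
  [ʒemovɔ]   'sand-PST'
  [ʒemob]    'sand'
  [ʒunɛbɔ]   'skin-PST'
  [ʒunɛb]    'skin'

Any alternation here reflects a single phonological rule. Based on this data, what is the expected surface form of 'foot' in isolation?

[miŋib]

'sand' shows [v] ~ [b] at the end of the stem ([ʒemovɔ] vs [ʒemob]).
The stem 'skin' ([ʒunɛbɔ], [ʒunɛb]) shows [b] unchanged in both environments, so [b] cannot be basic with [v] derived before the PST suffix.
Therefore /v/ is basic and [b] is derived by word-final hardening (voiced fricatives become stops word-finally).
The one attested form of 'foot', [miŋivɔ], shows underlying /miŋiv/. Applying the same rule word-finally gives [miŋib].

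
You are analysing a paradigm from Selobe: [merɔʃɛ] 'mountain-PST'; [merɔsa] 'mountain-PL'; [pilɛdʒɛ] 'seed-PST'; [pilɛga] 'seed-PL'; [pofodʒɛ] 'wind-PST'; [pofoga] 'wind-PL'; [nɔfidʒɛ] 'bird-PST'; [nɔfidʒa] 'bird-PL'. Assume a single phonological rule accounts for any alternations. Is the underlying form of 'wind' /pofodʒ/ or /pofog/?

The stem for 'wind' ends in [dʒ] in [pofodʒɛ] but [g] in [pofoga].
But 'bird' keeps [dʒ] in both environments ([nɔfidʒɛ], [nɔfidʒa]), so there is no rule changing /dʒ/ to [g] before the PL suffix.
So /g/ is underlying, and a rule of palatalization before a front vowel — /g/ and /s/ become palato-alveolar [dʒ] and [ʃ] before a front vowel — gives [dʒ].

/pofog/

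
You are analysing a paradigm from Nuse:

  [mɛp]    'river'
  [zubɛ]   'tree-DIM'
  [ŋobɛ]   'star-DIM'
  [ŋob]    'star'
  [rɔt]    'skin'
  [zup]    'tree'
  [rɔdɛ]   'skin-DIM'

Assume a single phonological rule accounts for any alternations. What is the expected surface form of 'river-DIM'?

[mɛbɛ]

In [zup] and [zubɛ] the final segment of 'tree' alternates: [p] ~ [b].
But 'star' keeps [b] in both environments ([ŋob], [ŋobɛ]), so there is no rule changing /b/ to [p] in isolation.
The alternation reflects intervocalic voicing: voiceless stops become voiced between vowels. /p/ is underlying.
The one attested form of 'river', [mɛp], shows underlying /mɛp/. Applying the same rule between vowels gives [mɛbɛ].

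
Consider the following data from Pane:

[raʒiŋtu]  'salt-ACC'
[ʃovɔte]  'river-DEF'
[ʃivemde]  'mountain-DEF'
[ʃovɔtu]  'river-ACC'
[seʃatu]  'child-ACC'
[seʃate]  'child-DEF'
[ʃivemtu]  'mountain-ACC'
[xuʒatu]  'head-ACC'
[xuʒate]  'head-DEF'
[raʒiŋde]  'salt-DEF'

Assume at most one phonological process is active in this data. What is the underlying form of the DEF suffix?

/-de/

The DEF morpheme has two allomorphs, [-de] and [-te].
By contrast the ACC suffix keeps its initial [t] throughout — that segment must be underlying.
The DEF suffix is therefore /-de/ underlyingly, with post-vocalic devoicing: voiced stops become voiceless after a vowel.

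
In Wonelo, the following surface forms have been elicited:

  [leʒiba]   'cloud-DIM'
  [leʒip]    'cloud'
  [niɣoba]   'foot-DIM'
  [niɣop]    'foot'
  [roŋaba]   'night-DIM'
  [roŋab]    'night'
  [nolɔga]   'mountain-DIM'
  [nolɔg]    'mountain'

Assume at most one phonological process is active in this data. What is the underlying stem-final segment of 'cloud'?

The root 'cloud' surfaces as [leʒiba] and [leʒip], with a stem-final [b] ~ [p] alternation.
Compare 'night', with invariant [b] in [roŋaba] and [roŋab]: an analysis with underlying /b/ and a rule producing [p] in isolation would wrongly predict alternation here too.
The alternation reflects intervocalic voicing: voiceless stops become voiced between vowels. /p/ is underlying.

/p/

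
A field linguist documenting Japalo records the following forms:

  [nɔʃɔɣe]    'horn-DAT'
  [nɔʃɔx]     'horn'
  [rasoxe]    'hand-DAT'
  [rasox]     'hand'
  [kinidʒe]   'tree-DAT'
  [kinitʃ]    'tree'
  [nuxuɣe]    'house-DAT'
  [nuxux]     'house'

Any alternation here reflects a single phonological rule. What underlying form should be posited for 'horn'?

/nɔʃɔɣ/

'horn' shows [ɣ] ~ [x] at the end of the stem ([nɔʃɔɣe] vs [nɔʃɔx]).
But 'hand' keeps [x] in both environments ([rasoxe], [rasox]), so there is no rule changing /x/ to [ɣ] before the DAT suffix.
The alternation reflects word-final obstruent devoicing: voiced obstruents become voiceless word-finally. /ɣ/ is underlying.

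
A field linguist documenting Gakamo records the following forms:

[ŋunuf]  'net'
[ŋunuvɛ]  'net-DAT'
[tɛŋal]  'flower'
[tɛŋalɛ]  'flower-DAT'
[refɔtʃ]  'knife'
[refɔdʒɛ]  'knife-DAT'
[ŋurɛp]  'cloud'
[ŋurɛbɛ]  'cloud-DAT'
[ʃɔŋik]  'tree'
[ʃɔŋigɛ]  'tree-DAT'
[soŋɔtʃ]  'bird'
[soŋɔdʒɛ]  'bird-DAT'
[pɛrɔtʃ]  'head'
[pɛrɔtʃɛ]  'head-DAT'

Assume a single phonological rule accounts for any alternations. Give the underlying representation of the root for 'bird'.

/soŋɔdʒ/

'bird' shows [tʃ] ~ [dʒ] at the end of the stem ([soŋɔtʃ] vs [soŋɔdʒɛ]).
If /tʃ/ were underlying and a rule turned it into [dʒ] before the DAT suffix, 'head' would also alternate; but it has [tʃ] in both [pɛrɔtʃ] and [pɛrɔtʃɛ].
So /dʒ/ is underlying, and a rule of word-final obstruent devoicing — voiced obstruents become voiceless word-finally — gives [tʃ].
Hence 'bird' is /soŋɔdʒ/ underlyingly.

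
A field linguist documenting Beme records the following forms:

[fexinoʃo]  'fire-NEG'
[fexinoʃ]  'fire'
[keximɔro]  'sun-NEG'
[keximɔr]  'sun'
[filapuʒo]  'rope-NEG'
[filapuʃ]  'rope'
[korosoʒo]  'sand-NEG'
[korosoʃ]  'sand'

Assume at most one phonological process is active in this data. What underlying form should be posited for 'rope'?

The stem for 'rope' ends in [ʒ] in [filapuʒo] but [ʃ] in [filapuʃ].
Compare 'fire', with invariant [ʃ] in [fexinoʃo] and [fexinoʃ]: an analysis with underlying /ʃ/ and a rule producing [ʒ] before the NEG suffix would wrongly predict alternation here too.
The alternation reflects word-final obstruent devoicing: voiced obstruents become voiceless word-finally. /ʒ/ is underlying.
The underlying form of 'rope' is therefore /filapuʒ/.

/filapuʒ/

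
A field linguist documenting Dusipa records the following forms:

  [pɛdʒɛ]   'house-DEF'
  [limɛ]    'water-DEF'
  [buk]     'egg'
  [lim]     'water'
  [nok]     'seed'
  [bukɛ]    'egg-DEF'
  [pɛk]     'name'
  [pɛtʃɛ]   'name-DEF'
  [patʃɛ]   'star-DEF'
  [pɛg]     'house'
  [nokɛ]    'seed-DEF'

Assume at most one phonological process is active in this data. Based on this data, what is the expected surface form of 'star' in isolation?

[pak]

The stem for 'name' ends in [tʃ] in [pɛtʃɛ] but [k] in [pɛk].
Compare 'seed', with invariant [k] in [nokɛ] and [nok]: an analysis with underlying /k/ and a rule producing [tʃ] before the DEF suffix would wrongly predict alternation here too.
So /tʃ/ is underlying, and a rule of depalatalization — palato-alveolar /tʃ/ and /dʒ/ become [k] and [g] when no front vowel follows — gives [k].
From [patʃɛ] the stem 'star' is /patʃ/; when no front vowel follows this yields [pak].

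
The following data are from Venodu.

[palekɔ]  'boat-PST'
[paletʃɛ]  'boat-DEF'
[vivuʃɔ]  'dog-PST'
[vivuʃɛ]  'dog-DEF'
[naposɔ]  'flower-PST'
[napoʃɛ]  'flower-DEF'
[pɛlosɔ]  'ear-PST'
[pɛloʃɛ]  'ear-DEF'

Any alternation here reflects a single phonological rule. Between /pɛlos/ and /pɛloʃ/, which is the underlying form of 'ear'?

In [pɛlosɔ] and [pɛloʃɛ] the final segment of 'ear' alternates: [s] ~ [ʃ].
If /ʃ/ were underlying and a rule turned it into [s] before the PST suffix, 'dog' would also alternate; but it has [ʃ] in both [vivuʃɔ] and [vivuʃɛ].
So /s/ is underlying, and a rule of palatalization before a front vowel — /k/ and /s/ become palato-alveolar [tʃ] and [ʃ] before a front vowel — gives [ʃ].

/pɛlos/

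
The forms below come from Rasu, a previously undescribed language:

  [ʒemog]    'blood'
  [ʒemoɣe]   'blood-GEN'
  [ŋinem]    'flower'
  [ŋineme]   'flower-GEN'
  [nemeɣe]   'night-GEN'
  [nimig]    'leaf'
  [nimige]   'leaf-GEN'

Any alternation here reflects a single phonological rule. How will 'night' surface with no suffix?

[nemeg]

The root 'blood' surfaces as [ʒemog] and [ʒemoɣe], with a stem-final [g] ~ [ɣ] alternation.
If /g/ were underlying and a rule turned it into [ɣ] before the GEN suffix, 'leaf' would also alternate; but it has [g] in both [nimig] and [nimige].
So /ɣ/ is underlying, and a rule of word-final hardening — voiced fricatives become stops word-finally — gives [g].
The one attested form of 'night', [nemeɣe], shows underlying /nemeɣ/. Applying the same rule word-finally gives [nemeg].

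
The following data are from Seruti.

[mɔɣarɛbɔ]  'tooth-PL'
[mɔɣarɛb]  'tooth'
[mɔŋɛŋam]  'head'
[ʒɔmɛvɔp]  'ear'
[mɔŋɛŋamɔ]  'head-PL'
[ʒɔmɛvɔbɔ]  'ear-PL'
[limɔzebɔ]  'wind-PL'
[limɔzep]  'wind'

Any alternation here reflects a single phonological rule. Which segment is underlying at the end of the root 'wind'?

/p/

The root 'wind' surfaces as [limɔzebɔ] and [limɔzep], with a stem-final [b] ~ [p] alternation.
Compare 'tooth', with invariant [b] in [mɔɣarɛbɔ] and [mɔɣarɛb]: an analysis with underlying /b/ and a rule producing [p] in isolation would wrongly predict alternation here too.
So /p/ is underlying, and a rule of intervocalic voicing — voiceless stops become voiced between vowels — gives [b].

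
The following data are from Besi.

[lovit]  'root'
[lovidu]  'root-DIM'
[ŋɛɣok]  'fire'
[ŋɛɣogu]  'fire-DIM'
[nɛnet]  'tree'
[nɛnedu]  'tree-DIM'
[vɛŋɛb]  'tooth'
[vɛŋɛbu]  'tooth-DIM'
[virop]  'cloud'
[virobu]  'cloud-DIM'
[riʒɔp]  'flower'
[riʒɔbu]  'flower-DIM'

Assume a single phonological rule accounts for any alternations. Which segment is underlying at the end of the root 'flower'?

In [riʒɔp] and [riʒɔbu] the final segment of 'flower' alternates: [p] ~ [b].
But 'tooth' keeps [b] in both environments ([vɛŋɛb], [vɛŋɛbu]), so there is no rule changing /b/ to [p] in isolation.
The alternation reflects intervocalic voicing: voiceless stops become voiced between vowels. /p/ is underlying.

/p/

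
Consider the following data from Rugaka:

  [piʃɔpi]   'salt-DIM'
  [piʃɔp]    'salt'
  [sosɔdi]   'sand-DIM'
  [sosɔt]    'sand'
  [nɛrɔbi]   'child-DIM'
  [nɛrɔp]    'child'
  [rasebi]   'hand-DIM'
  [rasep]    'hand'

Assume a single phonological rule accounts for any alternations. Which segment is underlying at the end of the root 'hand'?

/b/

'hand' shows [b] ~ [p] at the end of the stem ([rasebi] vs [rasep]).
Compare 'salt', with invariant [p] in [piʃɔpi] and [piʃɔp]: an analysis with underlying /p/ and a rule producing [b] before the DIM suffix would wrongly predict alternation here too.
So /b/ is underlying, and a rule of word-final obstruent devoicing — voiced obstruents become voiceless word-finally — gives [p].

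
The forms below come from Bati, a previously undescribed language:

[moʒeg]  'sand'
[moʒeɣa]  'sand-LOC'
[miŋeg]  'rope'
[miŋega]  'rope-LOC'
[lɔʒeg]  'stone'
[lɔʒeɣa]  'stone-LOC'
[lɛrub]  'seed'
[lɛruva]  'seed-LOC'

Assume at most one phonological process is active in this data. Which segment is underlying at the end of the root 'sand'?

The stem for 'sand' ends in [g] in [moʒeg] but [ɣ] in [moʒeɣa].
The stem 'rope' ([miŋeg], [miŋega]) shows [g] unchanged in both environments, so [g] cannot be basic with [ɣ] derived before the LOC suffix.
The underlying segment must be /ɣ/; voiced fricatives become stops word-finally, yielding [g] there.

/ɣ/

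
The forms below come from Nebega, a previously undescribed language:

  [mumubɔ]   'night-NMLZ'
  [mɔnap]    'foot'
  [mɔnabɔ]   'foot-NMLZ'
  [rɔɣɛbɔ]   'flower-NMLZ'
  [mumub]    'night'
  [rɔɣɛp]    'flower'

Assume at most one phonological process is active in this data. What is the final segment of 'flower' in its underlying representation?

/p/

In [rɔɣɛp] and [rɔɣɛbɔ] the final segment of 'flower' alternates: [p] ~ [b].
The stem 'night' ([mumub], [mumubɔ]) shows [b] unchanged in both environments, so [b] cannot be basic with [p] derived in isolation.
The underlying segment must be /p/; voiceless stops become voiced between vowels, yielding [b] there.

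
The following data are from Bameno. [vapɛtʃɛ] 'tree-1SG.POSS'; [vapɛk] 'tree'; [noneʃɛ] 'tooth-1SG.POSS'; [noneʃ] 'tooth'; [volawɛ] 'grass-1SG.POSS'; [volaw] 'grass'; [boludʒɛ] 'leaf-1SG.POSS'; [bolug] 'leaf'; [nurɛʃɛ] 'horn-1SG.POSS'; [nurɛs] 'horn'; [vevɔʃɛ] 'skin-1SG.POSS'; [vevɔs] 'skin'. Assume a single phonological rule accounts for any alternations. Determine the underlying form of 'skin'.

The root 'skin' surfaces as [vevɔʃɛ] and [vevɔs], with a stem-final [ʃ] ~ [s] alternation.
The stem 'tooth' ([noneʃɛ], [noneʃ]) shows [ʃ] unchanged in both environments, so [ʃ] cannot be basic with [s] derived in isolation.
Therefore /s/ is basic and [ʃ] is derived by palatalization before a front vowel (/k/, /g/ and /s/ become palato-alveolar [tʃ], [dʒ] and [ʃ] before a front vowel).
So 'skin' = /vevɔs/.

/vevɔs/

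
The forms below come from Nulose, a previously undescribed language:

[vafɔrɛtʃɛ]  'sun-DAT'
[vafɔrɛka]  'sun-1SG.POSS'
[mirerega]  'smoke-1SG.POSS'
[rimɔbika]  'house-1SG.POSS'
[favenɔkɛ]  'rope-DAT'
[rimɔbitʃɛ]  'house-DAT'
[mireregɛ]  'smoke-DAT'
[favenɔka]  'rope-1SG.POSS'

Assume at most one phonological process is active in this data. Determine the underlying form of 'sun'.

The root 'sun' surfaces as [vafɔrɛtʃɛ] and [vafɔrɛka], with a stem-final [tʃ] ~ [k] alternation.
But 'rope' keeps [k] in both environments ([favenɔkɛ], [favenɔka]), so there is no rule changing /k/ to [tʃ] before the DAT suffix.
So /tʃ/ is underlying, and a rule of depalatalization — palato-alveolar /tʃ/ becomes [k] when no front vowel follows — gives [k].

/vafɔrɛtʃ/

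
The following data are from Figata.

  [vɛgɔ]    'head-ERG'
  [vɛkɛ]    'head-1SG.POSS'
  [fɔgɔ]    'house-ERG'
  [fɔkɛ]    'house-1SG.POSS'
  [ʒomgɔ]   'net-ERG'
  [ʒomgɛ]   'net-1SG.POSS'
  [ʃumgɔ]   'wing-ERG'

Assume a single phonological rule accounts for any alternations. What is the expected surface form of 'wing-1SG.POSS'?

The 1SG.POSS suffix surfaces as [-gɛ] and [-kɛ], depending on the final segment of the stem.
By contrast the ERG suffix keeps its initial [g] throughout — that segment must be underlying.
The 1SG.POSS suffix is therefore /-kɛ/ underlyingly, with post-nasal voicing: voiceless stops become voiced after a nasal.
After 'wing', which ends in a nasal, the suffix surfaces as [-gɛ], giving [ʃumgɛ].

[ʃumgɛ]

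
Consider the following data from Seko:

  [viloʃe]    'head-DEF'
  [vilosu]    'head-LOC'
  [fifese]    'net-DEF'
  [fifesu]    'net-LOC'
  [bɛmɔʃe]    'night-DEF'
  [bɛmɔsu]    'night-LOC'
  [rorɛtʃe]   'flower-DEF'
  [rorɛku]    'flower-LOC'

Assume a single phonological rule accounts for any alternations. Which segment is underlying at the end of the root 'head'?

The stem for 'head' ends in [ʃ] in [viloʃe] but [s] in [vilosu].
But 'net' keeps [s] in both environments ([fifese], [fifesu]), so there is no rule changing /s/ to [ʃ] before the DEF suffix.
The underlying segment must be /ʃ/; palato-alveolar /tʃ/ and /ʃ/ become [k] and [s] when no front vowel follows, yielding [s] there.

/ʃ/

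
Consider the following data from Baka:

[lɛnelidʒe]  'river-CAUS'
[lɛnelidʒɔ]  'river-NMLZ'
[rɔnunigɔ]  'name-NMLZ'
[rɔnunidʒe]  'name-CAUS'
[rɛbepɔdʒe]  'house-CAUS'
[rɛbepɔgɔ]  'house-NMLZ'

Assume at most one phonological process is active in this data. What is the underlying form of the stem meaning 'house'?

The stem for 'house' ends in [dʒ] in [rɛbepɔdʒe] but [g] in [rɛbepɔgɔ].
The stem 'river' ([lɛnelidʒe], [lɛnelidʒɔ]) shows [dʒ] unchanged in both environments, so [dʒ] cannot be basic with [g] derived before the NMLZ suffix.
So /g/ is underlying, and a rule of palatalization before a front vowel — /g/ becomes palato-alveolar [dʒ] before a front vowel — gives [dʒ].
So 'house' = /rɛbepɔg/.

/rɛbepɔg/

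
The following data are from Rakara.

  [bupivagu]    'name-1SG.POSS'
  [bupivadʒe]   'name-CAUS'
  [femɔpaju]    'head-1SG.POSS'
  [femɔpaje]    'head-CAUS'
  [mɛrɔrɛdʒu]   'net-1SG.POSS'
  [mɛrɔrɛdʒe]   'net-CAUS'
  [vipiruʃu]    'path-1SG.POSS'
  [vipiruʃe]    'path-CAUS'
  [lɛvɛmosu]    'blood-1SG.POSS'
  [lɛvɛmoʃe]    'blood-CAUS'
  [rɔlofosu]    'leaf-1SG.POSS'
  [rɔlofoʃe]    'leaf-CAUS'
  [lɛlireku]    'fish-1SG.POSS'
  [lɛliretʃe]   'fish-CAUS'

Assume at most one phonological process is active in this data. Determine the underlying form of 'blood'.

/lɛvɛmos/

In [lɛvɛmosu] and [lɛvɛmoʃe] the final segment of 'blood' alternates: [s] ~ [ʃ].
Compare 'path', with invariant [ʃ] in [vipiruʃu] and [vipiruʃe]: an analysis with underlying /ʃ/ and a rule producing [s] before the 1SG.POSS suffix would wrongly predict alternation here too.
The underlying segment must be /s/; /k/, /g/ and /s/ become palato-alveolar [tʃ], [dʒ] and [ʃ] before a front vowel, yielding [ʃ] there.
So 'blood' = /lɛvɛmos/.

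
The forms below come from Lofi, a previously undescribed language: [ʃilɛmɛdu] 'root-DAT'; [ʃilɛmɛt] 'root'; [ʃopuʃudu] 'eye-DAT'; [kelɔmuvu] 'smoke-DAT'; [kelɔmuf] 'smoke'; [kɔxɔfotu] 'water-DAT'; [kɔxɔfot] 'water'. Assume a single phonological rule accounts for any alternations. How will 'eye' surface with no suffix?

[ʃopuʃut]

The stem for 'root' ends in [d] in [ʃilɛmɛdu] but [t] in [ʃilɛmɛt].
But 'water' keeps [t] in both environments ([kɔxɔfotu], [kɔxɔfot]), so there is no rule changing /t/ to [d] before the DAT suffix.
The underlying segment must be /d/; voiced obstruents become voiceless word-finally, yielding [t] there.
The one attested form of 'eye', [ʃopuʃudu], shows underlying /ʃopuʃud/. Applying the same rule word-finally gives [ʃopuʃut].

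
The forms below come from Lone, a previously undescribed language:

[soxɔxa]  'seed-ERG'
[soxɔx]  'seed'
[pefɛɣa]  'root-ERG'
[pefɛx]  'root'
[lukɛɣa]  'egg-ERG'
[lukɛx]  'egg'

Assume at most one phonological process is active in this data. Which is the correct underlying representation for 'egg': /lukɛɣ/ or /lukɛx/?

The root 'egg' surfaces as [lukɛɣa] and [lukɛx], with a stem-final [ɣ] ~ [x] alternation.
The stem 'seed' ([soxɔxa], [soxɔx]) shows [x] unchanged in both environments, so [x] cannot be basic with [ɣ] derived before the ERG suffix.
The underlying segment must be /ɣ/; voiced obstruents become voiceless word-finally, yielding [x] there.

/lukɛɣ/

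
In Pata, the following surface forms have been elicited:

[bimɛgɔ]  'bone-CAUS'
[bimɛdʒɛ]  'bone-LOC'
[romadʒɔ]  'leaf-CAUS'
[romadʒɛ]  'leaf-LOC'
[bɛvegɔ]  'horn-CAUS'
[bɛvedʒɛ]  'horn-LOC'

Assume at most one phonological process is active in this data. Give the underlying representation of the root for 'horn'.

The stem for 'horn' ends in [g] in [bɛvegɔ] but [dʒ] in [bɛvedʒɛ].
The stem 'leaf' ([romadʒɔ], [romadʒɛ]) shows [dʒ] unchanged in both environments, so [dʒ] cannot be basic with [g] derived before the CAUS suffix.
The alternation reflects palatalization before a front vowel: /g/ becomes palato-alveolar [dʒ] before a front vowel. /g/ is underlying.

/bɛveg/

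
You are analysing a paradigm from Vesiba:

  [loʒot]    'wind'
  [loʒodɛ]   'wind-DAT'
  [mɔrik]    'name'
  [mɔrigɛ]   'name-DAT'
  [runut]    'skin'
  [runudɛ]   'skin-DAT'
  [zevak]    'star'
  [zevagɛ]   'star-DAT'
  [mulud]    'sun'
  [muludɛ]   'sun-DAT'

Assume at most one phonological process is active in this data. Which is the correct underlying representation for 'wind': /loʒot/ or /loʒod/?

The root 'wind' surfaces as [loʒot] and [loʒodɛ], with a stem-final [t] ~ [d] alternation.
If /d/ were underlying and a rule turned it into [t] in isolation, 'sun' would also alternate; but it has [d] in both [mulud] and [muludɛ].
The alternation reflects intervocalic voicing: voiceless stops become voiced between vowels. /t/ is underlying.

/loʒot/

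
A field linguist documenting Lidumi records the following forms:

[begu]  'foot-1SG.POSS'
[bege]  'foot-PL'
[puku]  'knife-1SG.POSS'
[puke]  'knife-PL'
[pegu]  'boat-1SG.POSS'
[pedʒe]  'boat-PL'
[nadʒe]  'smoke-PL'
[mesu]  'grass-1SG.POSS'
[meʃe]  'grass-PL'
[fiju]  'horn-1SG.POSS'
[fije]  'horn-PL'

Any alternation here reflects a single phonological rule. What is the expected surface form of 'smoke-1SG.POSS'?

[nagu]

The root 'boat' surfaces as [pegu] and [pedʒe], with a stem-final [g] ~ [dʒ] alternation.
Compare 'foot', with invariant [g] in [begu] and [bege]: an analysis with underlying /g/ and a rule producing [dʒ] before the PL suffix would wrongly predict alternation here too.
So /dʒ/ is underlying, and a rule of depalatalization — palato-alveolar /dʒ/ and /ʃ/ become [g] and [s] when no front vowel follows — gives [g].
The one attested form of 'smoke', [nadʒe], shows underlying /nadʒ/. Applying the same rule when no front vowel follows gives [nagu].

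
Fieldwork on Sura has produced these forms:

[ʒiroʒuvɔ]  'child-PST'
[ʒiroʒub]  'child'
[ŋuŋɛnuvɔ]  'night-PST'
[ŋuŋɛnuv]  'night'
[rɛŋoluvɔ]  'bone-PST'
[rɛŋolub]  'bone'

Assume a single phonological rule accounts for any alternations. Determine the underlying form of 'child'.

/ʒiroʒub/

'child' shows [v] ~ [b] at the end of the stem ([ʒiroʒuvɔ] vs [ʒiroʒub]).
If /v/ were underlying and a rule turned it into [b] in isolation, 'night' would also alternate; but it has [v] in both [ŋuŋɛnuvɔ] and [ŋuŋɛnuv].
The underlying segment must be /b/; voiced stops become fricatives between vowels, yielding [v] there.
The underlying form of 'child' is therefore /ʒiroʒub/.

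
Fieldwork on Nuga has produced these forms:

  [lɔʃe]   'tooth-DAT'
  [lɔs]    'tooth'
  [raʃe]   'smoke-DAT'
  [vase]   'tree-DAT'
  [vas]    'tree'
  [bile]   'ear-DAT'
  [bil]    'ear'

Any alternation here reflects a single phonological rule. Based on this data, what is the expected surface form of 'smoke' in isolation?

In [lɔʃe] and [lɔs] the final segment of 'tooth' alternates: [ʃ] ~ [s].
Compare 'tree', with invariant [s] in [vase] and [vas]: an analysis with underlying /s/ and a rule producing [ʃ] before the DAT suffix would wrongly predict alternation here too.
The alternation reflects depalatalization: palato-alveolar /ʃ/ becomes [s] when no front vowel follows. /ʃ/ is underlying.
The one attested form of 'smoke', [raʃe], shows underlying /raʃ/. Applying the same rule when no front vowel follows gives [ras].

[ras]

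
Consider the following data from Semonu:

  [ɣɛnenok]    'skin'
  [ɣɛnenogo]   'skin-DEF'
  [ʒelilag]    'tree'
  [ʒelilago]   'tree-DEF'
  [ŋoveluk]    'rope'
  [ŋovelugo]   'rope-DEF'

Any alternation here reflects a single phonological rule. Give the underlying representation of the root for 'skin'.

/ɣɛnenok/

In [ɣɛnenok] and [ɣɛnenogo] the final segment of 'skin' alternates: [k] ~ [g].
Compare 'tree', with invariant [g] in [ʒelilag] and [ʒelilago]: an analysis with underlying /g/ and a rule producing [k] in isolation would wrongly predict alternation here too.
Therefore /k/ is basic and [g] is derived by intervocalic voicing (voiceless stops become voiced between vowels).
The underlying form of 'skin' is therefore /ɣɛnenok/.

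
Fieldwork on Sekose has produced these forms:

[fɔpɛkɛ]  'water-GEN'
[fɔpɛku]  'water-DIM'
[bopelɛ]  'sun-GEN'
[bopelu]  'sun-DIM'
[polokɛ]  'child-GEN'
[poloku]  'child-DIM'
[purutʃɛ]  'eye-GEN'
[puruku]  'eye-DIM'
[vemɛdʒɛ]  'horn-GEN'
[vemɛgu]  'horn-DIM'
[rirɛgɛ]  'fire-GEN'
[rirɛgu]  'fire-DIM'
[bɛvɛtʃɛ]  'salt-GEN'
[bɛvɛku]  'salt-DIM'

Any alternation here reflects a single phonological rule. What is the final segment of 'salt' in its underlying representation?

The stem for 'salt' ends in [tʃ] in [bɛvɛtʃɛ] but [k] in [bɛvɛku].
The stem 'child' ([polokɛ], [poloku]) shows [k] unchanged in both environments, so [k] cannot be basic with [tʃ] derived before the GEN suffix.
So /tʃ/ is underlying, and a rule of depalatalization — palato-alveolar /tʃ/ and /dʒ/ become [k] and [g] when no front vowel follows — gives [k].

/tʃ/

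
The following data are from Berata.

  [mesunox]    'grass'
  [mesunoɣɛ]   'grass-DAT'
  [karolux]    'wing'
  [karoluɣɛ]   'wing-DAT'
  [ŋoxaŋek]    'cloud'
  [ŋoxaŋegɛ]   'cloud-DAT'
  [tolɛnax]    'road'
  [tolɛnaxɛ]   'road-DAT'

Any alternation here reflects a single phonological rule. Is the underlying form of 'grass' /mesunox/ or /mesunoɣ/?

'grass' shows [x] ~ [ɣ] at the end of the stem ([mesunox] vs [mesunoɣɛ]).
If /x/ were underlying and a rule turned it into [ɣ] before the DAT suffix, 'road' would also alternate; but it has [x] in both [tolɛnax] and [tolɛnaxɛ].
Therefore /ɣ/ is basic and [x] is derived by word-final obstruent devoicing (voiced obstruents become voiceless word-finally).

/mesunoɣ/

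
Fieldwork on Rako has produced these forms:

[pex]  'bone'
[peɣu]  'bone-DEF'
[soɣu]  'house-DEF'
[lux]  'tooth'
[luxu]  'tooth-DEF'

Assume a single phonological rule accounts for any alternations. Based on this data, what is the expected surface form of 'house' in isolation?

The root 'bone' surfaces as [pex] and [peɣu], with a stem-final [x] ~ [ɣ] alternation.
If /x/ were underlying and a rule turned it into [ɣ] before the DEF suffix, 'tooth' would also alternate; but it has [x] in both [lux] and [luxu].
The underlying segment must be /ɣ/; voiced obstruents become voiceless word-finally, yielding [x] there.
The one attested form of 'house', [soɣu], shows underlying /soɣ/. Applying the same rule word-finally gives [sox].

[sox]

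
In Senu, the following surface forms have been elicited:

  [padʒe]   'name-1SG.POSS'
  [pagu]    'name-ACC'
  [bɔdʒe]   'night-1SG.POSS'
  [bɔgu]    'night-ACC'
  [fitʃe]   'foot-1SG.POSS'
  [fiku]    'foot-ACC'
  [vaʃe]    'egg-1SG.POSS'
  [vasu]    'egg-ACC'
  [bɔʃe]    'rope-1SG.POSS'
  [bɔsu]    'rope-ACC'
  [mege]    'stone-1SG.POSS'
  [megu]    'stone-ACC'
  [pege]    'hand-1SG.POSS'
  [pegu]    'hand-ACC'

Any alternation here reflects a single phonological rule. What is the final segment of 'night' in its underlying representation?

/dʒ/

The stem for 'night' ends in [dʒ] in [bɔdʒe] but [g] in [bɔgu].
But 'hand' keeps [g] in both environments ([pege], [pegu]), so there is no rule changing /g/ to [dʒ] before the 1SG.POSS suffix.
The underlying segment must be /dʒ/; palato-alveolar /tʃ/, /dʒ/ and /ʃ/ become [k], [g] and [s] when no front vowel follows, yielding [g] there.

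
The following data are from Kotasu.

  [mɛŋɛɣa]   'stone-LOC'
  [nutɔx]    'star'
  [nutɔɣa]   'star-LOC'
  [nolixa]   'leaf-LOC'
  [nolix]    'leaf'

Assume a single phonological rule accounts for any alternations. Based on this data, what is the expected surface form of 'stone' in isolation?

[mɛŋɛx]

The stem for 'star' ends in [x] in [nutɔx] but [ɣ] in [nutɔɣa].
But 'leaf' keeps [x] in both environments ([nolix], [nolixa]), so there is no rule changing /x/ to [ɣ] before the LOC suffix.
The alternation reflects word-final obstruent devoicing: voiced obstruents become voiceless word-finally. /ɣ/ is underlying.
The one attested form of 'stone', [mɛŋɛɣa], shows underlying /mɛŋɛɣ/. Applying the same rule word-finally gives [mɛŋɛx].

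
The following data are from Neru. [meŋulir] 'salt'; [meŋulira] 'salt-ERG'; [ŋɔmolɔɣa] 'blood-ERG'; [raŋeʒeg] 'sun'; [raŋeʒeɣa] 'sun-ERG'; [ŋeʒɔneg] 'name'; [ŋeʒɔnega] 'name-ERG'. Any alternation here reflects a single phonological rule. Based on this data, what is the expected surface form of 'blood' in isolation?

[ŋɔmolɔg]

In [raŋeʒeg] and [raŋeʒeɣa] the final segment of 'sun' alternates: [g] ~ [ɣ].
But 'name' keeps [g] in both environments ([ŋeʒɔneg], [ŋeʒɔnega]), so there is no rule changing /g/ to [ɣ] before the ERG suffix.
So /ɣ/ is underlying, and a rule of word-final hardening — voiced fricatives become stops word-finally — gives [g].
The one attested form of 'blood', [ŋɔmolɔɣa], shows underlying /ŋɔmolɔɣ/. Applying the same rule word-finally gives [ŋɔmolɔg].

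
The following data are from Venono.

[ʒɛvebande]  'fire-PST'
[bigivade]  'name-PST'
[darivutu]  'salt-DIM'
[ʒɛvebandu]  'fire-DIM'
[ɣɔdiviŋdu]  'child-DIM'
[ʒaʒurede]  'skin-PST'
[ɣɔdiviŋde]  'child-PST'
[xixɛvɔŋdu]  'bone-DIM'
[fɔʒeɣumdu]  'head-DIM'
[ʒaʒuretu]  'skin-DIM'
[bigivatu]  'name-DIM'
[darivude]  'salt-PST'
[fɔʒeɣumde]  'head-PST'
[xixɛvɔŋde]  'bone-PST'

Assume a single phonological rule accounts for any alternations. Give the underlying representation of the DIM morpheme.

/-tu/

The DIM morpheme has two allomorphs, [-du] and [-tu].
By contrast the PST suffix keeps its initial [d] throughout — that segment must be underlying.
So the underlying form is /-tu/, and voiceless stops become voiced after a nasal.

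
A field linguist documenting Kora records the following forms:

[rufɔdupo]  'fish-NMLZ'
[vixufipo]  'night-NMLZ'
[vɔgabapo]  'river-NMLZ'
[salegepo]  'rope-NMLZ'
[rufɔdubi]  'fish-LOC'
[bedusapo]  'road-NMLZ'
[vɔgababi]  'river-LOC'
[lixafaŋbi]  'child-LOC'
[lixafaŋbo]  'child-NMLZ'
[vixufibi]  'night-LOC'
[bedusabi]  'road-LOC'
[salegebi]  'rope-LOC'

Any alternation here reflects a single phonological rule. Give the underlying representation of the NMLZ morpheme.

The NMLZ suffix surfaces as [-bo] and [-po], depending on the final segment of the stem.
The LOC suffix, which begins with [b], is invariant after every stem; so [b] is not altered by any rule here.
The NMLZ suffix is therefore /-po/ underlyingly, with post-nasal voicing: voiceless stops become voiced after a nasal.

/-po/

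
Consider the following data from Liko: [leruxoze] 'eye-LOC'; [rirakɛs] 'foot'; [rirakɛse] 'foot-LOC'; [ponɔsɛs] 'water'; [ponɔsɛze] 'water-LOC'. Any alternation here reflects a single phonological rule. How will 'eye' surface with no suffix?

The stem for 'water' ends in [s] in [ponɔsɛs] but [z] in [ponɔsɛze].
Compare 'foot', with invariant [s] in [rirakɛs] and [rirakɛse]: an analysis with underlying /s/ and a rule producing [z] before the LOC suffix would wrongly predict alternation here too.
The underlying segment must be /z/; voiced obstruents become voiceless word-finally, yielding [s] there.
From [leruxoze] the stem 'eye' is /leruxoz/; word-finally this yields [leruxos].

[leruxos]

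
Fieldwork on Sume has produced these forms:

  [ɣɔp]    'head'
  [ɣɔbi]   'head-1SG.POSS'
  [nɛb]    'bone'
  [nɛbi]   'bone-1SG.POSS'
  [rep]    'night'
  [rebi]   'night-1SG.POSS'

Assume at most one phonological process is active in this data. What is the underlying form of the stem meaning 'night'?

/rep/

In [rep] and [rebi] the final segment of 'night' alternates: [p] ~ [b].
But 'bone' keeps [b] in both environments ([nɛb], [nɛbi]), so there is no rule changing /b/ to [p] in isolation.
The alternation reflects intervocalic voicing: voiceless stops become voiced between vowels. /p/ is underlying.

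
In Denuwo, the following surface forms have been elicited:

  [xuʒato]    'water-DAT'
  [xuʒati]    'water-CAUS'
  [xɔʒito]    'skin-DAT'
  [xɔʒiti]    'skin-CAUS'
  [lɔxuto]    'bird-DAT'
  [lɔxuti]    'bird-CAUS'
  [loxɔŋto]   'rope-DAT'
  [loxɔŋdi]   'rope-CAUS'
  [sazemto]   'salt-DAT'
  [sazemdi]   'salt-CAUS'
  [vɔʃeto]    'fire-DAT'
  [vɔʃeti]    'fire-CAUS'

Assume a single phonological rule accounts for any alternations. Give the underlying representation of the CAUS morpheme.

/-di/

The CAUS morpheme has two allomorphs, [-di] and [-ti].
The DAT suffix, which begins with [t], is invariant after every stem; so [t] is not altered by any rule here.
The CAUS suffix is therefore /-di/ underlyingly, with post-vocalic devoicing: voiced stops become voiceless after a vowel.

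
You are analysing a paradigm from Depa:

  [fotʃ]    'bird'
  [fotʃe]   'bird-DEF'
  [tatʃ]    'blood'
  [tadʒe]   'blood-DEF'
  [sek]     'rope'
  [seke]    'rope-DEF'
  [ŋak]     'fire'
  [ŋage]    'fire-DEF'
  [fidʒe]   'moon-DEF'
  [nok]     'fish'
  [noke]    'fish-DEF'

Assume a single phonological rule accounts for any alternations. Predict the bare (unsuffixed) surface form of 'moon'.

[fitʃ]

In [tatʃ] and [tadʒe] the final segment of 'blood' alternates: [tʃ] ~ [dʒ].
The stem 'bird' ([fotʃ], [fotʃe]) shows [tʃ] unchanged in both environments, so [tʃ] cannot be basic with [dʒ] derived before the DEF suffix.
So /dʒ/ is underlying, and a rule of word-final obstruent devoicing — voiced obstruents become voiceless word-finally — gives [tʃ].
From [fidʒe] the stem 'moon' is /fidʒ/; word-finally this yields [fitʃ].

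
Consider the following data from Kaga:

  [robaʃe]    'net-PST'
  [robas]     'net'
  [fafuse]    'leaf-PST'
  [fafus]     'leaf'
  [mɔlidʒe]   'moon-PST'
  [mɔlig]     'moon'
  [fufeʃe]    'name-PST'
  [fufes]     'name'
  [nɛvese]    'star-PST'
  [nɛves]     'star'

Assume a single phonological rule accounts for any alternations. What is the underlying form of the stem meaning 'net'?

The root 'net' surfaces as [robaʃe] and [robas], with a stem-final [ʃ] ~ [s] alternation.
But 'star' keeps [s] in both environments ([nɛvese], [nɛves]), so there is no rule changing /s/ to [ʃ] before the PST suffix.
The underlying segment must be /ʃ/; palato-alveolar /dʒ/ and /ʃ/ become [g] and [s] when no front vowel follows, yielding [s] there.
The underlying form of 'net' is therefore /robaʃ/.

/robaʃ/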